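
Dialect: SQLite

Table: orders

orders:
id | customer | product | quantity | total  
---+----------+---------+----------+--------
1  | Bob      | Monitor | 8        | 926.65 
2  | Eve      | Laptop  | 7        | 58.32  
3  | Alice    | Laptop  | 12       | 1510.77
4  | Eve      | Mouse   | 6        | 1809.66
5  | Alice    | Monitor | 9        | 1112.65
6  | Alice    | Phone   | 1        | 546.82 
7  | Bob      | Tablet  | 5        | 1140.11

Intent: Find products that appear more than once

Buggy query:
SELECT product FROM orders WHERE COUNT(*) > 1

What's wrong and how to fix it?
Bug: COUNT(*) is an aggregate and cannot be used in WHERE

Fix: GROUP BY product, then filter groups with HAVING COUNT(*) > 1

Corrected query:
SELECT product FROM orders GROUP BY product HAVING COUNT(*) > 1

Result:
product
-------
Laptop 
Monitor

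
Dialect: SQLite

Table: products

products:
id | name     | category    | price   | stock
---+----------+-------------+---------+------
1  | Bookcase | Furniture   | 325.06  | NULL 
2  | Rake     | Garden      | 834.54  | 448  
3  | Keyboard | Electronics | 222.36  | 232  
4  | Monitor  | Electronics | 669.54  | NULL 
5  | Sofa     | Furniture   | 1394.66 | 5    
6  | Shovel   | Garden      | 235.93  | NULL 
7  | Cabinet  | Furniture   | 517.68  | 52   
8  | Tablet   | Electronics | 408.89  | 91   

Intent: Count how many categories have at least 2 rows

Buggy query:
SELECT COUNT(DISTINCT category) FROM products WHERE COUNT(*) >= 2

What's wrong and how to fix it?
Bug: WHERE filters individual rows, not groups, so a group-level COUNT is invalid there

Fix: Group first with HAVING COUNT(*) >= 2, then COUNT the resulting groups

Corrected query:
SELECT COUNT(*) FROM (SELECT category FROM products GROUP BY category HAVING COUNT(*) >= 2)

Result:
COUNT(*)
--------
3       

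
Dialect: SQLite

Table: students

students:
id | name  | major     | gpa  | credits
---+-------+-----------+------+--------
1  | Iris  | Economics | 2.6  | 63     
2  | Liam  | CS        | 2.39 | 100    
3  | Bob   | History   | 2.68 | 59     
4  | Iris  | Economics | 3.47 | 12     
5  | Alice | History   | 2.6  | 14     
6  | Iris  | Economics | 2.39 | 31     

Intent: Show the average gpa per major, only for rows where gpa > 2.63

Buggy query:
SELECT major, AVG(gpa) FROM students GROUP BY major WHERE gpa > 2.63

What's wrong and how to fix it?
Bug: Row-level WHERE must come before GROUP BY in the clause order

Fix: Place WHERE between FROM and GROUP BY

Corrected query:
SELECT major, AVG(gpa) FROM students WHERE gpa > 2.63 GROUP BY major

Result:
major     | AVG(gpa)
----------+---------
Economics | 3.47    
History   | 2.68    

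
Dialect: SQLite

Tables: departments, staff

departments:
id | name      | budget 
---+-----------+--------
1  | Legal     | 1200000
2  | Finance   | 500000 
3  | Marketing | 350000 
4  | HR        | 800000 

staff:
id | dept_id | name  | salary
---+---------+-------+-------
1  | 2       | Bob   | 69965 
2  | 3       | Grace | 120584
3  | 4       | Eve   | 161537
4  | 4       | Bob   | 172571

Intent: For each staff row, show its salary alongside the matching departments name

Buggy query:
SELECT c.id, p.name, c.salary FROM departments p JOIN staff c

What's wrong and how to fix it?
Bug: JOIN with no ON clause produces a cartesian product; every staff row pairs with every departments row

Fix: Add ON c.dept_id = p.id to the JOIN

Corrected query:
SELECT c.id, p.name, c.salary FROM departments p JOIN staff c ON c.dept_id = p.id

Result:
id | name      | salary
---+-----------+-------
1  | Finance   | 69965 
2  | Marketing | 120584
3  | HR        | 161537
4  | HR        | 172571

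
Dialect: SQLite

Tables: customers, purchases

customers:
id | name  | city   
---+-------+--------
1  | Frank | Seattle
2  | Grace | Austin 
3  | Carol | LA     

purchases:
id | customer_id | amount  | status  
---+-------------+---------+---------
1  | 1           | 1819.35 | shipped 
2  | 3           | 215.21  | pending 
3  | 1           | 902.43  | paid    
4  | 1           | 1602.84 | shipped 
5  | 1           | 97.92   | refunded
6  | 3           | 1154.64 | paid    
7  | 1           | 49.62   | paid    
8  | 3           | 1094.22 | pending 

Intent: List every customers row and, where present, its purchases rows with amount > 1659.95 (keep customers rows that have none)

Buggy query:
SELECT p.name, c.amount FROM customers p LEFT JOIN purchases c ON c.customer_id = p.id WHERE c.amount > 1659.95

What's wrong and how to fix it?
Bug: Filtering c.amount in WHERE discards the NULL rows produced by LEFT JOIN, turning it into an inner join

Fix: Move the right-table condition into the ON clause so unmatched parents are kept

Corrected query:
SELECT p.name, c.amount FROM customers p LEFT JOIN purchases c ON c.customer_id = p.id AND c.amount > 1659.95

Result:
name  | amount 
------+--------
Frank | 1819.35
Grace | NULL   
Carol | NULL   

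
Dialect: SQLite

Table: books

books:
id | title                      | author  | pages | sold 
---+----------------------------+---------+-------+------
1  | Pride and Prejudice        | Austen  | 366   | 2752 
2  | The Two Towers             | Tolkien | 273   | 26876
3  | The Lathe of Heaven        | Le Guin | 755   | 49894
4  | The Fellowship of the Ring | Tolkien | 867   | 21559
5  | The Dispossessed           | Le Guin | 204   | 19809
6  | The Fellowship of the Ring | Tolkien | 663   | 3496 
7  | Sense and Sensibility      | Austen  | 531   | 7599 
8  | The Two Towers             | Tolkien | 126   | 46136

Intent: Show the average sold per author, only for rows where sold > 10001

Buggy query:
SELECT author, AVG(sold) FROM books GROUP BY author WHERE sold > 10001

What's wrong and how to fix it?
Bug: Row-level WHERE must come before GROUP BY in the clause order

Fix: Move the WHERE clause before GROUP BY

Corrected query:
SELECT author, AVG(sold) FROM books WHERE sold > 10001 GROUP BY author

Result:
author  | AVG(sold)   
--------+-------------
Le Guin | 34851.5     
Tolkien | 31523.666667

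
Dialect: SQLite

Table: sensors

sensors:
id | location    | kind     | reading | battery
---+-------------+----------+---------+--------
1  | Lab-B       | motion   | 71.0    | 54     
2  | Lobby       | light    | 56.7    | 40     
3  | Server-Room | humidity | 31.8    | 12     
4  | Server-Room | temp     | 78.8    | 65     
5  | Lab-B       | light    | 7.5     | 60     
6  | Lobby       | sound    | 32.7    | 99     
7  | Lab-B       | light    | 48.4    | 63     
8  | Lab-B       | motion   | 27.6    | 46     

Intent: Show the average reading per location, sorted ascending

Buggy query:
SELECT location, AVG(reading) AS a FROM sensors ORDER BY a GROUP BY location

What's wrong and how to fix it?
Bug: ORDER BY appears before GROUP BY; SQL clause order requires GROUP BY first

Fix: Reorder: SELECT … FROM … GROUP BY … ORDER BY …

Corrected query:
SELECT location, AVG(reading) AS a FROM sensors GROUP BY location ORDER BY a

Result:
location    | a     
------------+-------
Lab-B       | 38.625
Lobby       | 44.7  
Server-Room | 55.3  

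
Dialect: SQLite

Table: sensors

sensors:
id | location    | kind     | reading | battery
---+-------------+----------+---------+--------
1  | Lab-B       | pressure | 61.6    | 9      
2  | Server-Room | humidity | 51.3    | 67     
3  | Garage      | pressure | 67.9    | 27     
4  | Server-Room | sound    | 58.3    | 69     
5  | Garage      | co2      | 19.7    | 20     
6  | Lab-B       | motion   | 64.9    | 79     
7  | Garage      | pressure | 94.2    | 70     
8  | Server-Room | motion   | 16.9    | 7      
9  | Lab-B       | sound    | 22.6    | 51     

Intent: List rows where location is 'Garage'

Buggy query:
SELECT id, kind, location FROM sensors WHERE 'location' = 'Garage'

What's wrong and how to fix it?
Bug: 'location' in single quotes is a string literal, not the column; the comparison is literal-vs-literal and never true

Fix: Remove the quotes around the column name (or use double quotes for an identifier)

Corrected query:
SELECT id, kind, location FROM sensors WHERE location = 'Garage'

Result:
id | kind     | location
---+----------+---------
3  | pressure | Garage  
5  | co2      | Garage  
7  | pressure | Garage  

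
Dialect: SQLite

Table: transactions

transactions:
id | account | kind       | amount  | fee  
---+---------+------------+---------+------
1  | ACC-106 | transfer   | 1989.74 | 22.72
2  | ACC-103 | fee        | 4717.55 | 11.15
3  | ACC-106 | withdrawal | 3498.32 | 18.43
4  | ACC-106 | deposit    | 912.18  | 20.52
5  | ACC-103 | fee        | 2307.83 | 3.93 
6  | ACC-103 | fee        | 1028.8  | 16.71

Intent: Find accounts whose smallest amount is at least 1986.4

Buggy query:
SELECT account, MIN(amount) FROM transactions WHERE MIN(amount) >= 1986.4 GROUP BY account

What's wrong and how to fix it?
Bug: Aggregates like MIN are computed per group after WHERE runs

Fix: Replace WHERE with HAVING after the GROUP BY

Corrected query:
SELECT account, MIN(amount) FROM transactions GROUP BY account HAVING MIN(amount) >= 1986.4

Result:
(no rows)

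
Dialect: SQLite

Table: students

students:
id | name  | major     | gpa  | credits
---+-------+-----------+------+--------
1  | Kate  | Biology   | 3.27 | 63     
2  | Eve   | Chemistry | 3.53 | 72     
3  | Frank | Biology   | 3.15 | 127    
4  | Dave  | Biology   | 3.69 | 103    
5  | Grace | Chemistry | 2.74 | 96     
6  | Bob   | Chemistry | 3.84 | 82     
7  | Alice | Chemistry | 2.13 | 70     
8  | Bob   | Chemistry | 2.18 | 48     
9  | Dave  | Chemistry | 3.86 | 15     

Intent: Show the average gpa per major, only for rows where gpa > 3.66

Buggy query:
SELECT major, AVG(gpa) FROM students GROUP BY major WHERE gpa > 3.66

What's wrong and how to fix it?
Bug: WHERE cannot follow GROUP BY

Fix: Move the WHERE clause before GROUP BY

Corrected query:
SELECT major, AVG(gpa) FROM students WHERE gpa > 3.66 GROUP BY major

Result:
major     | AVG(gpa)
----------+---------
Biology   | 3.69    
Chemistry | 3.85    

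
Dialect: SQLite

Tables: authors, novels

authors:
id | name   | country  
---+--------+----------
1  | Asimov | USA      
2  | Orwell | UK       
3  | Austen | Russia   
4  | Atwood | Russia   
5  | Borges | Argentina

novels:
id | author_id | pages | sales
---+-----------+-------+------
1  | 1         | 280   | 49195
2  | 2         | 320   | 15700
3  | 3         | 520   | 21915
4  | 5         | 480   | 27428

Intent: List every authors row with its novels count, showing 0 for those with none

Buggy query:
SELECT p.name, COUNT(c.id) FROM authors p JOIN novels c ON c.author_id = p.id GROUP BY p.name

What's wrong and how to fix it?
Bug: An inner join excludes parents with zero children

Fix: Use LEFT JOIN so parents without children still appear (COUNT(c.id) gives 0)

Corrected query:
SELECT p.name, COUNT(c.id) FROM authors p LEFT JOIN novels c ON c.author_id = p.id GROUP BY p.name

Result:
name   | COUNT(c.id)
-------+------------
Asimov | 1          
Atwood | 0          
Austen | 1          
Borges | 1          
Orwell | 1          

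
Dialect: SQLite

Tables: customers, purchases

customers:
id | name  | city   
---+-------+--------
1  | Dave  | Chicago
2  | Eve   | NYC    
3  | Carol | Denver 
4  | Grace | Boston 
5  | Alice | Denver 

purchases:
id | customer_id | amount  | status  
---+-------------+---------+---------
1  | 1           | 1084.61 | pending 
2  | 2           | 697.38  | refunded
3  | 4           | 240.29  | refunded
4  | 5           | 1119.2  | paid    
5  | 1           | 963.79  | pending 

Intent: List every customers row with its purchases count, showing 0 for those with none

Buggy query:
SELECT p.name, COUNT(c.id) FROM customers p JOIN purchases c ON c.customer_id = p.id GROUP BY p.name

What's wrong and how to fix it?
Bug: An inner join excludes parents with zero children

Fix: Use LEFT JOIN so parents without children still appear (COUNT(c.id) gives 0)

Corrected query:
SELECT p.name, COUNT(c.id) FROM customers p LEFT JOIN purchases c ON c.customer_id = p.id GROUP BY p.name

Result:
name  | COUNT(c.id)
------+------------
Alice | 1          
Carol | 0          
Dave  | 2          
Eve   | 1          
Grace | 1          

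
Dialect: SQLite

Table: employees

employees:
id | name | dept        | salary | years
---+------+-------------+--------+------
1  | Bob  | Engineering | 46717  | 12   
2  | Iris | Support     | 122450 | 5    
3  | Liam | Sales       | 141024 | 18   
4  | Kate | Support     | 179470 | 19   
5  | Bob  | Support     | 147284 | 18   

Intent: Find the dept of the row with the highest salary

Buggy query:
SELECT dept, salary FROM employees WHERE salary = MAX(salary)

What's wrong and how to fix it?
Bug: WHERE is evaluated per row; an aggregate over the whole table isn't defined there

Fix: Use a subquery: WHERE salary = (SELECT MAX(salary) FROM employees)

Corrected query:
SELECT dept, salary FROM employees WHERE salary = (SELECT MAX(salary) FROM employees)

Result:
dept    | salary
--------+-------
Support | 179470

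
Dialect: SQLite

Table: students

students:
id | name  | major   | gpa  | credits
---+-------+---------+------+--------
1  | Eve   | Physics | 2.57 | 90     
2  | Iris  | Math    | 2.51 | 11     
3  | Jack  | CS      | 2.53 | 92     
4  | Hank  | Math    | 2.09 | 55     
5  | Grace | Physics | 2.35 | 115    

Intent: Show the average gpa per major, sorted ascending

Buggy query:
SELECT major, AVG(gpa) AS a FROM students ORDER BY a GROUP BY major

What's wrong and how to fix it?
Bug: ORDER BY appears before GROUP BY; SQL clause order requires GROUP BY first

Fix: Reorder: SELECT … FROM … GROUP BY … ORDER BY …

Corrected query:
SELECT major, AVG(gpa) AS a FROM students GROUP BY major ORDER BY a

Result:
major   | a   
--------+-----
Math    | 2.3 
Physics | 2.46
CS      | 2.53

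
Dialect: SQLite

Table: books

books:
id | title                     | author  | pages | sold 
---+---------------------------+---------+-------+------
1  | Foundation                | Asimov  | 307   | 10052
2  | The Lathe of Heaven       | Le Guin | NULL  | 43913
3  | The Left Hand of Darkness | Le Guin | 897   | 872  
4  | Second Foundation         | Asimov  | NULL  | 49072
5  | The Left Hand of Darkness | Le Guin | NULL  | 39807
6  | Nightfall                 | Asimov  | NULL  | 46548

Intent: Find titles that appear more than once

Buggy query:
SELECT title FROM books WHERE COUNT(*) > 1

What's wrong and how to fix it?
Bug: COUNT(*) is an aggregate and cannot be used in WHERE

Fix: GROUP BY title, then filter groups with HAVING COUNT(*) > 1

Corrected query:
SELECT title FROM books GROUP BY title HAVING COUNT(*) > 1

Result:
title                    
-------------------------
The Left Hand of Darkness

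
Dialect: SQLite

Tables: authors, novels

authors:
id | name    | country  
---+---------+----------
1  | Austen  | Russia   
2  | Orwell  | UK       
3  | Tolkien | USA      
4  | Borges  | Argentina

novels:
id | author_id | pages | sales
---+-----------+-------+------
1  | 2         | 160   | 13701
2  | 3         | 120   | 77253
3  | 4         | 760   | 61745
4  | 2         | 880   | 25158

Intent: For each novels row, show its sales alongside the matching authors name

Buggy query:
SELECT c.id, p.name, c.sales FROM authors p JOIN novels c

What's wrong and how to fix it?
Bug: Missing join condition: each novels row is matched to all authors rows instead of just its own

Fix: Add ON c.author_id = p.id to the JOIN

Corrected query:
SELECT c.id, p.name, c.sales FROM authors p JOIN novels c ON c.author_id = p.id

Result:
id | name    | sales
---+---------+------
1  | Orwell  | 13701
2  | Tolkien | 77253
3  | Borges  | 61745
4  | Orwell  | 25158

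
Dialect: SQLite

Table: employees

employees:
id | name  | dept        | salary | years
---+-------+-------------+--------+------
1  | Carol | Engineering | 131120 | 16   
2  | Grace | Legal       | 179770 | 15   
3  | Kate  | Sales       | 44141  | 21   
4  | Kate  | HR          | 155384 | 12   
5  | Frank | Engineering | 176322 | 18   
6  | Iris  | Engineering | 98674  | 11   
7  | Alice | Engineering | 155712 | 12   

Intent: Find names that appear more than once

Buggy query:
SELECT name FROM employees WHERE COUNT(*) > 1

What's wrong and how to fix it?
Bug: COUNT(*) is an aggregate and cannot be used in WHERE

Fix: Group first, then use HAVING for the count condition

Corrected query:
SELECT name FROM employees GROUP BY name HAVING COUNT(*) > 1

Result:
name
----
Kate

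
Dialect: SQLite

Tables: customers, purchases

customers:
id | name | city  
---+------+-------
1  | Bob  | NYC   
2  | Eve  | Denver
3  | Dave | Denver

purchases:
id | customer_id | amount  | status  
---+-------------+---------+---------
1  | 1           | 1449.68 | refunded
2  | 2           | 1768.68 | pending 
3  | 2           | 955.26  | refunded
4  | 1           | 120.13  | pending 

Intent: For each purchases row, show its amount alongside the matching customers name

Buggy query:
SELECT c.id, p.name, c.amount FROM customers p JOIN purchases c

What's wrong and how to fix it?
Bug: Missing join condition: each purchases row is matched to all customers rows instead of just its own

Fix: Specify the join condition linking the foreign key to the parent id

Corrected query:
SELECT c.id, p.name, c.amount FROM customers p JOIN purchases c ON c.customer_id = p.id

Result:
id | name | amount 
---+------+--------
1  | Bob  | 1449.68
2  | Eve  | 1768.68
3  | Eve  | 955.26 
4  | Bob  | 120.13 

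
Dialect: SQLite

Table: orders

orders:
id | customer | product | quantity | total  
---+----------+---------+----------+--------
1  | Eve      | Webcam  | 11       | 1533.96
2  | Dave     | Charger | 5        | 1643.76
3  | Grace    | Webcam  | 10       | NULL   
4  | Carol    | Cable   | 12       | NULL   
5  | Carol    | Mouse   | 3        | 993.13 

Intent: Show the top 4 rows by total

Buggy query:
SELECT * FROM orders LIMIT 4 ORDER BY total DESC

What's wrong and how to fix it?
Bug: LIMIT must come after ORDER BY

Fix: Swap the clauses: ORDER BY first, then LIMIT

Corrected query:
SELECT * FROM orders ORDER BY total DESC LIMIT 4

Result:
id | customer | product | quantity | total  
---+----------+---------+----------+--------
2  | Dave     | Charger | 5        | 1643.76
1  | Eve      | Webcam  | 11       | 1533.96
5  | Carol    | Mouse   | 3        | 993.13 
3  | Grace    | Webcam  | 10       | NULL   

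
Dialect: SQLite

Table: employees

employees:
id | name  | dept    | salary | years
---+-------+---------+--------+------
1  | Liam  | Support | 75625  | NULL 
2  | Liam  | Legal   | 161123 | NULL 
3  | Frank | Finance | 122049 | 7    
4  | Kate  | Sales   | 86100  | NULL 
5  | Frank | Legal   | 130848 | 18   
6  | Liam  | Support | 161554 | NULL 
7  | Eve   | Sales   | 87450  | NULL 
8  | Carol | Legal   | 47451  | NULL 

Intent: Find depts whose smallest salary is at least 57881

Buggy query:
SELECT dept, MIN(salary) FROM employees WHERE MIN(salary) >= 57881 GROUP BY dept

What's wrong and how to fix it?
Bug: Aggregates like MIN are computed per group after WHERE runs

Fix: Use HAVING for the per-group MIN condition

Corrected query:
SELECT dept, MIN(salary) FROM employees GROUP BY dept HAVING MIN(salary) >= 57881

Result:
dept    | MIN(salary)
--------+------------
Finance | 122049     
Sales   | 86100      
Support | 75625      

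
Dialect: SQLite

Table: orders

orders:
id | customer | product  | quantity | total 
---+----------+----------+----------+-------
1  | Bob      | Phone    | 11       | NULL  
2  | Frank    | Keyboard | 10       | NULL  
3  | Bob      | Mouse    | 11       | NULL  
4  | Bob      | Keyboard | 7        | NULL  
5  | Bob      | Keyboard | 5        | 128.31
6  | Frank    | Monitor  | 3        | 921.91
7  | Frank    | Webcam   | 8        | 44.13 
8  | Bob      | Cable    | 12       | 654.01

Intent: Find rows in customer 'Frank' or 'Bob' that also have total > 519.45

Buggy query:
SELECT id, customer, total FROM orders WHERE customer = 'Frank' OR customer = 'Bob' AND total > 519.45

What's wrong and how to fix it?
Bug: AND binds tighter than OR, so this parses as customer = 'Frank' OR (customer = 'Bob' AND total > 519.45)

Fix: Add parentheses around the OR so the AND applies to both alternatives

Corrected query:
SELECT id, customer, total FROM orders WHERE (customer = 'Frank' OR customer = 'Bob') AND total > 519.45

Result:
id | customer | total 
---+----------+-------
6  | Frank    | 921.91
8  | Bob      | 654.01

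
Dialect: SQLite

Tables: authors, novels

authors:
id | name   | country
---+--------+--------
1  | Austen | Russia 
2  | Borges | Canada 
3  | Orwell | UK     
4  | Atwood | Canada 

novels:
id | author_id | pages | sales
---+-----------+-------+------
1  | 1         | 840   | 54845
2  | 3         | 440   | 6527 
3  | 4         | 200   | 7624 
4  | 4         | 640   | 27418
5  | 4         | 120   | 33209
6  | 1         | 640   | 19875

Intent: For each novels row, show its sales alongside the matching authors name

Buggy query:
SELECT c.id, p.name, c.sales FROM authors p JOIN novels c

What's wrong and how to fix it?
Bug: JOIN with no ON clause produces a cartesian product; every novels row pairs with every authors row

Fix: Add ON c.author_id = p.id to the JOIN

Corrected query:
SELECT c.id, p.name, c.sales FROM authors p JOIN novels c ON c.author_id = p.id

Result:
id | name   | sales
---+--------+------
1  | Austen | 54845
2  | Orwell | 6527 
3  | Atwood | 7624 
4  | Atwood | 27418
5  | Atwood | 33209
6  | Austen | 19875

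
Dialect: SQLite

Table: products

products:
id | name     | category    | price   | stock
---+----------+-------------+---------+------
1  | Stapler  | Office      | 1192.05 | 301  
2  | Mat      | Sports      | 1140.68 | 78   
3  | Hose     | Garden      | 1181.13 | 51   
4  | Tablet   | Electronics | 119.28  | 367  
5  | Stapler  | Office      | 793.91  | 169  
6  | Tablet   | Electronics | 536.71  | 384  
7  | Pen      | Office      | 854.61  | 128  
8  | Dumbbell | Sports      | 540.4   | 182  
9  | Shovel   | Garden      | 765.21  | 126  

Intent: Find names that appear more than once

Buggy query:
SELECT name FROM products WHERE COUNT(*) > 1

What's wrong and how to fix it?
Bug: WHERE can't reference COUNT(*); aggregates are computed after WHERE

Fix: Group first, then use HAVING for the count condition

Corrected query:
SELECT name FROM products GROUP BY name HAVING COUNT(*) > 1

Result:
name   
-------
Stapler
Tablet 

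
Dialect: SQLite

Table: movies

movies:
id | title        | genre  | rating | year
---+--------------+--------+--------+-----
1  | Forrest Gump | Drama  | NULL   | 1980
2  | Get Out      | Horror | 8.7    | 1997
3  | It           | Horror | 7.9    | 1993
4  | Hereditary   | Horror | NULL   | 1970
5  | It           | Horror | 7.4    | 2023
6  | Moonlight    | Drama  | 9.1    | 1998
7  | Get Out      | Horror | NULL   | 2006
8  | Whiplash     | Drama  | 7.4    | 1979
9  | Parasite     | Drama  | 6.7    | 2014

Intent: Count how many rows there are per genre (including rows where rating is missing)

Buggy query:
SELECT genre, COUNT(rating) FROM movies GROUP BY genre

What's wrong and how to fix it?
Bug: COUNT(rating) skips NULLs, so groups with missing rating are undercounted

Fix: Replace COUNT(rating) with COUNT(*)

Corrected query:
SELECT genre, COUNT(*) FROM movies GROUP BY genre

Result:
genre  | COUNT(*)
-------+---------
Drama  | 4       
Horror | 5       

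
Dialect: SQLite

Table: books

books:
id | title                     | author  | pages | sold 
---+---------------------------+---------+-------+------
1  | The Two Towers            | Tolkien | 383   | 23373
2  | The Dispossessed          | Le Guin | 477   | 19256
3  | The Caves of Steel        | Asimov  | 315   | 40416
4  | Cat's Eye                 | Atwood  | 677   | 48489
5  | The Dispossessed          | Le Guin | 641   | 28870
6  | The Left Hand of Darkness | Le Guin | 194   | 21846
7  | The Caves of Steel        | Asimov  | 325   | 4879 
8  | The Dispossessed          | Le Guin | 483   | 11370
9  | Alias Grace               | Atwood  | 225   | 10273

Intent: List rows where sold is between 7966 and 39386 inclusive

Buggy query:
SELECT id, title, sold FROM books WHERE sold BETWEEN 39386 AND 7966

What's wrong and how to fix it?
Bug: The bounds are reversed; BETWEEN a AND b requires a <= b to match anything

Fix: Write BETWEEN 7966 AND 39386

Corrected query:
SELECT id, title, sold FROM books WHERE sold BETWEEN 7966 AND 39386

Result:
id | title                     | sold 
---+---------------------------+------
1  | The Two Towers            | 23373
2  | The Dispossessed          | 19256
5  | The Dispossessed          | 28870
6  | The Left Hand of Darkness | 21846
8  | The Dispossessed          | 11370
9  | Alias Grace               | 10273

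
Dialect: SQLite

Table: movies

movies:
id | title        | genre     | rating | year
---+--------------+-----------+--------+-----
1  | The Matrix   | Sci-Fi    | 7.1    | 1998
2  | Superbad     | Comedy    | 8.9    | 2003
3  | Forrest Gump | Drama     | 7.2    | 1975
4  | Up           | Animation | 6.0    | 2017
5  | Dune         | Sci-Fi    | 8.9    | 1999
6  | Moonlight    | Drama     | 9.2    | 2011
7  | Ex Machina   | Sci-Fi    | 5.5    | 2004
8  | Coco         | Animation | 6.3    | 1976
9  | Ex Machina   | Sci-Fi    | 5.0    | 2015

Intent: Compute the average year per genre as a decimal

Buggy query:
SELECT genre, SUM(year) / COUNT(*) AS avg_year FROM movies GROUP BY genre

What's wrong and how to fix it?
Bug: SUM(year) and COUNT(*) are both integers; the division truncates the fractional part

Fix: Multiply by 1.0 (or CAST to REAL) to force floating-point division

Corrected query:
SELECT genre, SUM(year) * 1.0 / COUNT(*) AS avg_year FROM movies GROUP BY genre

Result:
genre     | avg_year
----------+---------
Animation | 1996.5  
Comedy    | 2003    
Drama     | 1993    
Sci-Fi    | 2004    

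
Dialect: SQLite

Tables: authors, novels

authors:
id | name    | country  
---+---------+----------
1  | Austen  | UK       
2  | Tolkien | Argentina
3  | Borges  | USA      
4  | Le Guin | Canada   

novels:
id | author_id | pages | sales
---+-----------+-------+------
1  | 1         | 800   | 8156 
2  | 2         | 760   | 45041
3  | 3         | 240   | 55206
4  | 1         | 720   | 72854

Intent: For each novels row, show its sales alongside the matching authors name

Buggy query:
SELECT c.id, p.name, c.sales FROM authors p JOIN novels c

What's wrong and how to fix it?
Bug: Missing join condition: each novels row is matched to all authors rows instead of just its own

Fix: Add ON c.author_id = p.id to the JOIN

Corrected query:
SELECT c.id, p.name, c.sales FROM authors p JOIN novels c ON c.author_id = p.id

Result:
id | name    | sales
---+---------+------
1  | Austen  | 8156 
2  | Tolkien | 45041
3  | Borges  | 55206
4  | Austen  | 72854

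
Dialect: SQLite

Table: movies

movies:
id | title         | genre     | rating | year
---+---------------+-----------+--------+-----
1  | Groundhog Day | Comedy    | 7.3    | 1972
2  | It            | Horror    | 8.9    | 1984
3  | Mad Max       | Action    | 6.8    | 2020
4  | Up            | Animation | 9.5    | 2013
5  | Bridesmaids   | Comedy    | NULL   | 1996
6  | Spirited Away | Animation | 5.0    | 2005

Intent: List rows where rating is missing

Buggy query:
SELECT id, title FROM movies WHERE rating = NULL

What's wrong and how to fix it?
Bug: Comparing to NULL with '=' never matches; NULL = NULL is unknown, not true

Fix: Replace '= NULL' with 'IS NULL'

Corrected query:
SELECT id, title FROM movies WHERE rating IS NULL

Result:
id | title      
---+------------
5  | Bridesmaids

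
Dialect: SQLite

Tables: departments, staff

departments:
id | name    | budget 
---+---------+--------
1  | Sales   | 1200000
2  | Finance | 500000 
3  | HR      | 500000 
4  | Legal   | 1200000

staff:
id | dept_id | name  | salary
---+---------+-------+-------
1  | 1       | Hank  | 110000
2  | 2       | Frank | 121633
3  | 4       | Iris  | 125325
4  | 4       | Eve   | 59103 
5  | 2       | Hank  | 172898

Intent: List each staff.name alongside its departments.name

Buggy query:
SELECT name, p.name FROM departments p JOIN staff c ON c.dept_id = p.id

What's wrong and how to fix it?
Bug: 'name' exists in both joined tables, so the database can't tell which one is meant

Fix: Qualify the column with its table alias (c.name)

Corrected query:
SELECT c.name, p.name FROM departments p JOIN staff c ON c.dept_id = p.id

Result:
name  | name   
------+--------
Hank  | Sales  
Frank | Finance
Iris  | Legal  
Eve   | Legal  
Hank  | Finance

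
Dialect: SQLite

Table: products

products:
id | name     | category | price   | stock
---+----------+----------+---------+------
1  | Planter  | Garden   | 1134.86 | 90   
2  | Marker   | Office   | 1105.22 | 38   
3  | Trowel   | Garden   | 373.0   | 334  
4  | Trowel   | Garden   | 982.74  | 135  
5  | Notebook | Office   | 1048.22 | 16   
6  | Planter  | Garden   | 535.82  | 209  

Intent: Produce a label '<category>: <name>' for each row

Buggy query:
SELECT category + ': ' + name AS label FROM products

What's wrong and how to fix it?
Bug: SQLite uses || for string concatenation; + coerces text to numbers (yielding 0)

Fix: Use the || operator for string concatenation

Corrected query:
SELECT category || ': ' || name AS label FROM products

Result:
label           
----------------
Garden: Planter 
Office: Marker  
Garden: Trowel  
Garden: Trowel  
Office: Notebook
Garden: Planter 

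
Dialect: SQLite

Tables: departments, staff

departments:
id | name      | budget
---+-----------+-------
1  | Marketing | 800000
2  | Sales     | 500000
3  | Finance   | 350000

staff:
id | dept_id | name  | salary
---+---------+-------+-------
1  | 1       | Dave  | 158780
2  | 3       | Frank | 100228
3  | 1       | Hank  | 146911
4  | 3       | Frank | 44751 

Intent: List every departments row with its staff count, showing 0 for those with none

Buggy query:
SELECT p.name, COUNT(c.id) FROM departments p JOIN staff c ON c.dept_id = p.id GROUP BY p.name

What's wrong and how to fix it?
Bug: An inner join excludes parents with zero children

Fix: Use LEFT JOIN so parents without children still appear (COUNT(c.id) gives 0)

Corrected query:
SELECT p.name, COUNT(c.id) FROM departments p LEFT JOIN staff c ON c.dept_id = p.id GROUP BY p.name

Result:
name      | COUNT(c.id)
----------+------------
Finance   | 2          
Marketing | 2          
Sales     | 0          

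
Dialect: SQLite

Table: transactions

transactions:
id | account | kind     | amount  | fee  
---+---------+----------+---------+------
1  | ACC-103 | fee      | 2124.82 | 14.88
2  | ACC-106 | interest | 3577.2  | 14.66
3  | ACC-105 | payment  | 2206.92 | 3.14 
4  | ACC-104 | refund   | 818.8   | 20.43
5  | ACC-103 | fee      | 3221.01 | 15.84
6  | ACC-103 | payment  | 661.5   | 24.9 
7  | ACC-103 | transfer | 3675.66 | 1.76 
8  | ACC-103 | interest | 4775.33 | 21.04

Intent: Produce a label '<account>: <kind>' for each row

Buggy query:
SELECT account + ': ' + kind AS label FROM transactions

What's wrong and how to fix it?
Bug: SQLite uses || for string concatenation; + coerces text to numbers (yielding 0)

Fix: Use the || operator for string concatenation

Corrected query:
SELECT account || ': ' || kind AS label FROM transactions

Result:
label            
-----------------
ACC-103: fee     
ACC-106: interest
ACC-105: payment 
ACC-104: refund  
ACC-103: fee     
ACC-103: payment 
ACC-103: transfer
ACC-103: interest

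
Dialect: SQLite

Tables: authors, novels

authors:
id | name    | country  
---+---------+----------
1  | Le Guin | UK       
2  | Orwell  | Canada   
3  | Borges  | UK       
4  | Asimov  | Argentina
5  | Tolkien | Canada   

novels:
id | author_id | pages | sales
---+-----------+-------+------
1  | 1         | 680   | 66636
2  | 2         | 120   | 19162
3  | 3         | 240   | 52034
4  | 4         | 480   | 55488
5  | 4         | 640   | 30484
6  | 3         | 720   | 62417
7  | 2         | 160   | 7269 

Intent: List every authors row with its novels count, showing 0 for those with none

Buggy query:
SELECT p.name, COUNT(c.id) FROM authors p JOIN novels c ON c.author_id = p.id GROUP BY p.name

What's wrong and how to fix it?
Bug: An inner join excludes parents with zero children

Fix: Switch to LEFT JOIN to retain unmatched parent rows

Corrected query:
SELECT p.name, COUNT(c.id) FROM authors p LEFT JOIN novels c ON c.author_id = p.id GROUP BY p.name

Result:
name    | COUNT(c.id)
--------+------------
Asimov  | 2          
Borges  | 2          
Le Guin | 1          
Orwell  | 2          
Tolkien | 0          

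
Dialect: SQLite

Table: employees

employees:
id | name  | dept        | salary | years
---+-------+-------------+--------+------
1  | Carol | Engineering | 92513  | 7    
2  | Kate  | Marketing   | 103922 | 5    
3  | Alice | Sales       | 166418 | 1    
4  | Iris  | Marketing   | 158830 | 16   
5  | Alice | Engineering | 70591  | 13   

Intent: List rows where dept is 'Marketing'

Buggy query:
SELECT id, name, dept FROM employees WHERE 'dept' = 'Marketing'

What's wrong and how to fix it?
Bug: 'dept' in single quotes is a string literal, not the column; the comparison is literal-vs-literal and never true

Fix: Remove the quotes around the column name (or use double quotes for an identifier)

Corrected query:
SELECT id, name, dept FROM employees WHERE dept = 'Marketing'

Result:
id | name | dept     
---+------+----------
2  | Kate | Marketing
4  | Iris | Marketing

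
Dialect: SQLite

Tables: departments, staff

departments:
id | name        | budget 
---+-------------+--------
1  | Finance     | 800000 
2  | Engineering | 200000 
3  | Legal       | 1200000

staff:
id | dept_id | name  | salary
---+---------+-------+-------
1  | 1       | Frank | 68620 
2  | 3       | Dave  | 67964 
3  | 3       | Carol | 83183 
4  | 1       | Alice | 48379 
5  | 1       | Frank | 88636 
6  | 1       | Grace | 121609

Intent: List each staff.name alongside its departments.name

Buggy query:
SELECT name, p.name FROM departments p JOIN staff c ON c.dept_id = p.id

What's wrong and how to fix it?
Bug: 'name' exists in both joined tables, so the database can't tell which one is meant

Fix: Qualify the column with its table alias (c.name)

Corrected query:
SELECT c.name, p.name FROM departments p JOIN staff c ON c.dept_id = p.id

Result:
name  | name   
------+--------
Frank | Finance
Dave  | Legal  
Carol | Legal  
Alice | Finance
Frank | Finance
Grace | Finance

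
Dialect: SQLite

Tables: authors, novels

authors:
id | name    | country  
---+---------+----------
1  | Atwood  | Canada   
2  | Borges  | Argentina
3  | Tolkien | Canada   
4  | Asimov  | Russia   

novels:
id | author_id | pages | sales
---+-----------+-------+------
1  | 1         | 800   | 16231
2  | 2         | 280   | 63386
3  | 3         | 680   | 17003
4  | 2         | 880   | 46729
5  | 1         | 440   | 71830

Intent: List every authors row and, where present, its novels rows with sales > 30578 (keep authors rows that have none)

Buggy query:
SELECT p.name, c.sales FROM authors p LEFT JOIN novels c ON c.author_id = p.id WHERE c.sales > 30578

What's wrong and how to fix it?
Bug: Filtering c.sales in WHERE discards the NULL rows produced by LEFT JOIN, turning it into an inner join

Fix: Move the right-table condition into the ON clause so unmatched parents are kept

Corrected query:
SELECT p.name, c.sales FROM authors p LEFT JOIN novels c ON c.author_id = p.id AND c.sales > 30578

Result:
name    | sales
--------+------
Atwood  | 71830
Borges  | 46729
Borges  | 63386
Tolkien | NULL 
Asimov  | NULL 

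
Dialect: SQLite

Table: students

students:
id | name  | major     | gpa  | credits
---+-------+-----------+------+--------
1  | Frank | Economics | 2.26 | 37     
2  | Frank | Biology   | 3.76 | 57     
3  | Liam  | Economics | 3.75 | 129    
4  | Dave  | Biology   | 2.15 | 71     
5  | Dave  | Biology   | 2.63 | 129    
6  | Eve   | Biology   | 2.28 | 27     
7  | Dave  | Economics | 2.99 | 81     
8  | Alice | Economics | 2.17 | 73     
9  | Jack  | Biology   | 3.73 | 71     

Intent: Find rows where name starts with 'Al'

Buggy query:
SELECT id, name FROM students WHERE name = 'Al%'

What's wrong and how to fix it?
Bug: Wildcards only work with LIKE; '=' treats '%' as a literal character

Fix: Replace '=' with LIKE so 'Al%' is treated as a pattern

Corrected query:
SELECT id, name FROM students WHERE name LIKE 'Al%'

Result:
id | name 
---+------
8  | Alice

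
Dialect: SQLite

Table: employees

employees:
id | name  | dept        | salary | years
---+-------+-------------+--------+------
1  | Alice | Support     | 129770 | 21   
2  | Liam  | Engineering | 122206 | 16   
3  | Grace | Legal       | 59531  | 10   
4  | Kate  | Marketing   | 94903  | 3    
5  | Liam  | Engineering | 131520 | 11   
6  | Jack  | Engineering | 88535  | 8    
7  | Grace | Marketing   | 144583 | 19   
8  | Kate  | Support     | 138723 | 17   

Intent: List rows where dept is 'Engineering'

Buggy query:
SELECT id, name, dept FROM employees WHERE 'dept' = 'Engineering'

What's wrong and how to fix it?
Bug: Single quotes denote string literals in SQL; the column name is being compared as a constant string

Fix: Remove the quotes around the column name (or use double quotes for an identifier)

Corrected query:
SELECT id, name, dept FROM employees WHERE dept = 'Engineering'

Result:
id | name | dept       
---+------+------------
2  | Liam | Engineering
5  | Liam | Engineering
6  | Jack | Engineering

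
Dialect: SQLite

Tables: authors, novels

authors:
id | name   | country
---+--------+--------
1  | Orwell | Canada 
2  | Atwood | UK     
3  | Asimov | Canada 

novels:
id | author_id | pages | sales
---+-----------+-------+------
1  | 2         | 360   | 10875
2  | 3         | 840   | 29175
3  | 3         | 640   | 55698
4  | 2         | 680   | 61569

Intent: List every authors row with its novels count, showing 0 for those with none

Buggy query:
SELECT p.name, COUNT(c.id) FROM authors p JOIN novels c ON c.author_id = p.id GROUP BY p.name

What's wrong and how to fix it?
Bug: An inner join excludes parents with zero children

Fix: Use LEFT JOIN so parents without children still appear (COUNT(c.id) gives 0)

Corrected query:
SELECT p.name, COUNT(c.id) FROM authors p LEFT JOIN novels c ON c.author_id = p.id GROUP BY p.name

Result:
name   | COUNT(c.id)
-------+------------
Asimov | 2          
Atwood | 2          
Orwell | 0          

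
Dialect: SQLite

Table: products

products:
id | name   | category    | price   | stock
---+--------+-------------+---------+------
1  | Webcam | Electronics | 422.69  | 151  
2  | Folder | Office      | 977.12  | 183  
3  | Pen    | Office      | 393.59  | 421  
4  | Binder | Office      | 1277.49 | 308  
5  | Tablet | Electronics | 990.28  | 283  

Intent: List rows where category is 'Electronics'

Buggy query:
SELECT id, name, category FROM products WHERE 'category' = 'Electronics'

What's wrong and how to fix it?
Bug: 'category' in single quotes is a string literal, not the column; the comparison is literal-vs-literal and never true

Fix: Reference the column as category without single quotes

Corrected query:
SELECT id, name, category FROM products WHERE category = 'Electronics'

Result:
id | name   | category   
---+--------+------------
1  | Webcam | Electronics
5  | Tablet | Electronics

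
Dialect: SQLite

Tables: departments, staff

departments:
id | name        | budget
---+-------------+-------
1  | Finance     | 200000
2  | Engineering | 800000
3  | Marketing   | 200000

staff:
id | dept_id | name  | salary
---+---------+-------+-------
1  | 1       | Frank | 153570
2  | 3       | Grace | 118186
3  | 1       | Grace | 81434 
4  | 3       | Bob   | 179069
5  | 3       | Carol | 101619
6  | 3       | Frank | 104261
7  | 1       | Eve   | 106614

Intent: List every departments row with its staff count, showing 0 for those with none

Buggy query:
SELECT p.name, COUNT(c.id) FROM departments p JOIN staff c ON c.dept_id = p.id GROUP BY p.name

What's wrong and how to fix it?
Bug: INNER JOIN drops departments rows that have no matching staff rows

Fix: Use LEFT JOIN so parents without children still appear (COUNT(c.id) gives 0)

Corrected query:
SELECT p.name, COUNT(c.id) FROM departments p LEFT JOIN staff c ON c.dept_id = p.id GROUP BY p.name

Result:
name        | COUNT(c.id)
------------+------------
Engineering | 0          
Finance     | 3          
Marketing   | 4          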